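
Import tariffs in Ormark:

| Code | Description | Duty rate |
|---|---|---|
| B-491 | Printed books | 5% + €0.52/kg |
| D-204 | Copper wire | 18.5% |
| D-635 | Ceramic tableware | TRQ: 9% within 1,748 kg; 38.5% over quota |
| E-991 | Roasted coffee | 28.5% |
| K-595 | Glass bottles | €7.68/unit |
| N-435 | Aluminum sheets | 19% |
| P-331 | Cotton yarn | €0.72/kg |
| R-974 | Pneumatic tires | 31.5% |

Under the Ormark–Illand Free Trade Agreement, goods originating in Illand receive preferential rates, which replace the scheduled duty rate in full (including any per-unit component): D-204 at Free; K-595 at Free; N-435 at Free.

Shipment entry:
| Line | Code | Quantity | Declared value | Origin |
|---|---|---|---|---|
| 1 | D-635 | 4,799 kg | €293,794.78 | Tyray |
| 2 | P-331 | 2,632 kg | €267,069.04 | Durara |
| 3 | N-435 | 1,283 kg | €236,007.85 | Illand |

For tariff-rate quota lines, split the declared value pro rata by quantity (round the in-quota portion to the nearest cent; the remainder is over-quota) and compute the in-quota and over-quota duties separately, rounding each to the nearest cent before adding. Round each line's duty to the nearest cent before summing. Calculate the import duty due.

€83,437.32

Line 1 (D-635, Tyray, 4,799 kg, €293,794.78):
Code D-635 is under a tariff-rate quota (threshold 1,748 kg). In-quota: 1,748 kg at 9%; over-quota: 3,051 kg at 38.5%.
Pro-rata value split: in-quota = €293,794.78 × 1,748/4,799 = €107,012.56; over-quota = €293,794.78 − €107,012.56 = €186,782.22.
In-quota duty = €107,012.56 × 9% = €9,631.13. Over-quota duty = €186,782.22 × 38.5% = €71,911.15.
Line duty = €9,631.13 + €71,911.15 = €81,542.28.
Line 2 (P-331, Durara, 2,632 kg, €267,069.04):
Base rate for P-331 is €0.72/kg.
Duty = 2,632 × €0.72 = €1,895.04.
Line 3 (N-435, Illand, 1,283 kg, €236,007.85):
Base rate for N-435 is 19%.
Origin Illand qualifies under the Ormark–Illand agreement and N-435 is covered: preferential rate Free applies instead.
Duty = €236,007.85 × 0% = €0.00.
Total = €81,542.28 + €1,895.04 + €0.00 = €83,437.32.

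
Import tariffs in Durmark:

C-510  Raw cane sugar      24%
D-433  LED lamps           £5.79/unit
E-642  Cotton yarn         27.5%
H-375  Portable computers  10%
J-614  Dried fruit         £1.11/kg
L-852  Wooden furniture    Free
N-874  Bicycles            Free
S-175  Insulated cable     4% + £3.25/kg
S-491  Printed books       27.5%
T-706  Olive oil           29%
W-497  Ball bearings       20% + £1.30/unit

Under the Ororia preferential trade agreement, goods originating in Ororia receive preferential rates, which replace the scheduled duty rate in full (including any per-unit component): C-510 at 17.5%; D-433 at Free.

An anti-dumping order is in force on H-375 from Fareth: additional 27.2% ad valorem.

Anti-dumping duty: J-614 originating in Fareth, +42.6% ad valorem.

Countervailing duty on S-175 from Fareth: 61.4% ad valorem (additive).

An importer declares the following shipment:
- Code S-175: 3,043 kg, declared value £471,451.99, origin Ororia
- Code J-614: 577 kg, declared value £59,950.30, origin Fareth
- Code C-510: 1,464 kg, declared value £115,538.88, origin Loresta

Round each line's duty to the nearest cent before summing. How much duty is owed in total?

£82,656.46

Line 1 (S-175, Ororia, 3,043 kg, £471,451.99):
Base rate for S-175 is 4% + £3.25/kg.
Origin Ororia is the FTA partner but S-175 is not on the preference list; base rate stands.
The additional-duty order on S-175 targets Fareth, not Ororia; it does not apply.
Duty = £471,451.99 × 4% + 3,043 × £3.25 = £28,747.83.
Line 2 (J-614, Fareth, 577 kg, £59,950.30):
Base rate for J-614 is £1.11/kg.
Additional duty on J-614 from Fareth: +42.6% ad valorem. Applied ad valorem rate = 42.6%.
Duty = £59,950.30 × 42.6% + 577 × £1.11 = £26,179.30.
Line 3 (C-510, Loresta, 1,464 kg, £115,538.88):
Base rate for C-510 is 24%.
C-510 has an FTA preferential rate, but origin Loresta is not Ororia; base rate stands.
Duty = £115,538.88 × 24% = £27,729.33.
Total = £28,747.83 + £26,179.30 + £27,729.33 = £82,656.46.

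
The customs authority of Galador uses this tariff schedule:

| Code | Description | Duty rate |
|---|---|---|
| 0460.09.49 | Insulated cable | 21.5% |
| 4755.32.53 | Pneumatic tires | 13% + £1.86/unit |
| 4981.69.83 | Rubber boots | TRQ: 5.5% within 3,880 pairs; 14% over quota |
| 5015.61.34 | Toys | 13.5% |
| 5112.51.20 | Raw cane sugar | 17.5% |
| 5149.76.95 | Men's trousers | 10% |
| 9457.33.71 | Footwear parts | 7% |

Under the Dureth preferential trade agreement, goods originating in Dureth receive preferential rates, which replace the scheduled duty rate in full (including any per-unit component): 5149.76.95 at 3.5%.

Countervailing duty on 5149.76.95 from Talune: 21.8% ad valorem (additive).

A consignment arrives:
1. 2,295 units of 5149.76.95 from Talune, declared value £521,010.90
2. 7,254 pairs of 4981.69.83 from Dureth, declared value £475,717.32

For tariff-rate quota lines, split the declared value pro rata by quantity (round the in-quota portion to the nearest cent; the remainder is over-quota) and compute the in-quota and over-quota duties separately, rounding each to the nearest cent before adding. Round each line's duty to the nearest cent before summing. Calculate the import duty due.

Line 1 (5149.76.95, Talune, 2,295 units, £521,010.90):
Base rate for 5149.76.95 is 10%.
5149.76.95 has an FTA preferential rate, but origin Talune is not Dureth; base rate stands.
Additional duty on 5149.76.95 from Talune: +21.8%. Applied ad valorem rate: 10% + 21.8% = 31.8%.
Duty = £521,010.90 × 31.8% = £165,681.47.
Line 2 (4981.69.83, Dureth, 7,254 pairs, £475,717.32):
Code 4981.69.83 is under a tariff-rate quota (threshold 3,880 pairs). In-quota: 3,880 pairs at 5.5%; over-quota: 3,374 pairs at 14%.
Pro-rata value split: in-quota = £475,717.32 × 3,880/7,254 = £254,450.40; over-quota = £475,717.32 − £254,450.40 = £221,266.92.
In-quota duty = £254,450.40 × 5.5% = £13,994.77. Over-quota duty = £221,266.92 × 14% = £30,977.37.
Line duty = £13,994.77 + £30,977.37 = £44,972.14.
Total = £165,681.47 + £44,972.14 = £210,653.61.

£210,653.61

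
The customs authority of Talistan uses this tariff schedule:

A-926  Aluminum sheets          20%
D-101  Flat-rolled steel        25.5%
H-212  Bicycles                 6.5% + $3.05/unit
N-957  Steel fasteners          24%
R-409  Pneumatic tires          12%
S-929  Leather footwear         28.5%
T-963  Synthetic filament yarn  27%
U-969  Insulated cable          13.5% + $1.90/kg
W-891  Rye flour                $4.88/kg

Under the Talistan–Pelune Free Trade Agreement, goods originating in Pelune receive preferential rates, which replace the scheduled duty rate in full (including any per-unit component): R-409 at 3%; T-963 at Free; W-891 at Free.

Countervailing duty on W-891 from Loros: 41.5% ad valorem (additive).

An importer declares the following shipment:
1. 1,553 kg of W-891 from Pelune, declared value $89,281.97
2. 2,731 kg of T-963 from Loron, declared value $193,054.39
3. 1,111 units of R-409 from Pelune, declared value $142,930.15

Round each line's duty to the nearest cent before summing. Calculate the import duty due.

Line 1 (W-891, Pelune, 1,553 kg, $89,281.97):
Base rate for W-891 is $4.88/kg.
Origin Pelune qualifies under the Talistan–Pelune agreement and W-891 is covered: preferential rate Free applies instead.
The additional-duty order on W-891 targets Loros, not Pelune; it does not apply.
Duty = $89,281.97 × 0% = $0.00.
Line 2 (T-963, Loron, 2,731 kg, $193,054.39):
Base rate for T-963 is 27%.
T-963 has an FTA preferential rate, but origin Loron is not Pelune; base rate stands.
Duty = $193,054.39 × 27% = $52,124.69.
Line 3 (R-409, Pelune, 1,111 units, $142,930.15):
Base rate for R-409 is 12%.
Origin Pelune qualifies under the Talistan–Pelune agreement and R-409 is covered: preferential rate 3% applies instead.
Duty = $142,930.15 × 3% = $4,287.90.
Total = $0.00 + $52,124.69 + $4,287.90 = $56,412.59.

$56,412.59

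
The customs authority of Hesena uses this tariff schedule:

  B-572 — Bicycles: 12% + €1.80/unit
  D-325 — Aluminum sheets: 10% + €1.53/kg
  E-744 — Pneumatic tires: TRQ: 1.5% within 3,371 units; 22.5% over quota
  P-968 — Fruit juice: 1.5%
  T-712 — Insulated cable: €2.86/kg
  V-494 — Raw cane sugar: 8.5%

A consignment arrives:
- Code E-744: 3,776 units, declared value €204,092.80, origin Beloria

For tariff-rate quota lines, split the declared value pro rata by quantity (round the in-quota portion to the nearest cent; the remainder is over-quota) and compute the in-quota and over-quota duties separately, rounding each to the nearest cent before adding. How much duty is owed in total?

Line 1 (E-744, Beloria, 3,776 units, €204,092.80):
Code E-744 is under a tariff-rate quota (threshold 3,371 units). In-quota: 3,371 units at 1.5%; over-quota: 405 units at 22.5%.
Pro-rata value split: in-quota = €204,092.80 × 3,371/3,776 = €182,202.55; over-quota = €204,092.80 − €182,202.55 = €21,890.25.
In-quota duty = €182,202.55 × 1.5% = €2,733.04. Over-quota duty = €21,890.25 × 22.5% = €4,925.31.
Line duty = €2,733.04 + €4,925.31 = €7,658.35.

€7,658.35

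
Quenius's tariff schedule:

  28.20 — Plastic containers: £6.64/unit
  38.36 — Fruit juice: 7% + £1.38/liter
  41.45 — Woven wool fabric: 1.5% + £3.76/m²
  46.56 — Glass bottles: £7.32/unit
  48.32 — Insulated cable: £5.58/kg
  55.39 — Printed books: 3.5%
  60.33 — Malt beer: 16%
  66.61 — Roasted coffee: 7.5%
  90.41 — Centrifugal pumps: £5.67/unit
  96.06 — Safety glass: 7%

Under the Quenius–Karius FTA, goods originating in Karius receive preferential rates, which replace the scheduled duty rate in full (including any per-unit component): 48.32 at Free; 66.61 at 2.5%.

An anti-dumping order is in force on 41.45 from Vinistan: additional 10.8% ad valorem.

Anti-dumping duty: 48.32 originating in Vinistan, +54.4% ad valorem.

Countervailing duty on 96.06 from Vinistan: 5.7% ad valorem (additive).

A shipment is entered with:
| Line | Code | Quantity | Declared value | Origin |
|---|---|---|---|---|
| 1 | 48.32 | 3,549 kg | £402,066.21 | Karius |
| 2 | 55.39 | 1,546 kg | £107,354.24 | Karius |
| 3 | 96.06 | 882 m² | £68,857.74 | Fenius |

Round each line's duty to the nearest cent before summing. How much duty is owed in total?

Line 1 (48.32, Karius, 3,549 kg, £402,066.21):
Base rate for 48.32 is £5.58/kg.
Origin Karius qualifies under the Quenius–Karius agreement and 48.32 is covered: preferential rate Free applies instead.
The additional-duty order on 48.32 targets Vinistan, not Karius; it does not apply.
Duty = £402,066.21 × 0% = £0.00.
Line 2 (55.39, Karius, 1,546 kg, £107,354.24):
Base rate for 55.39 is 3.5%.
Origin Karius is the FTA partner but 55.39 is not on the preference list; base rate stands.
Duty = £107,354.24 × 3.5% = £3,757.40.
Line 3 (96.06, Fenius, 882 m², £68,857.74):
Base rate for 96.06 is 7%.
The additional-duty order on 96.06 targets Vinistan, not Fenius; it does not apply.
Duty = £68,857.74 × 7% = £4,820.04.
Total = £0.00 + £3,757.40 + £4,820.04 = £8,577.44.

£8,577.44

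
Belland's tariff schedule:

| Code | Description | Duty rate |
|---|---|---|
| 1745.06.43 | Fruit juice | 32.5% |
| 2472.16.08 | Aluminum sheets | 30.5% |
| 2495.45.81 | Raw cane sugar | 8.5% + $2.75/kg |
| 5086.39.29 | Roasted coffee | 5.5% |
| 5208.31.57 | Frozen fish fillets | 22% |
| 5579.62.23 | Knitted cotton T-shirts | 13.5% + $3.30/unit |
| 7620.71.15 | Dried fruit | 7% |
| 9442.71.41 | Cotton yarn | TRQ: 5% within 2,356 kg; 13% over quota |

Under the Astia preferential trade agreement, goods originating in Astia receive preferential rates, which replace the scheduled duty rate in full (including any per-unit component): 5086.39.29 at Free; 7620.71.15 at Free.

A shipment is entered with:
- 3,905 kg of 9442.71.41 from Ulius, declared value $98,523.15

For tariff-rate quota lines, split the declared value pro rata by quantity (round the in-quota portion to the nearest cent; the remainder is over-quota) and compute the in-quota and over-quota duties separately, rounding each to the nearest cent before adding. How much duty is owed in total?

Line 1 (9442.71.41, Ulius, 3,905 kg, $98,523.15):
Code 9442.71.41 is under a tariff-rate quota (threshold 2,356 kg). In-quota: 2,356 kg at 5%; over-quota: 1,549 kg at 13%.
Pro-rata value split: in-quota = $98,523.15 × 2,356/3,905 = $59,441.88; over-quota = $98,523.15 − $59,441.88 = $39,081.27.
In-quota duty = $59,441.88 × 5% = $2,972.09. Over-quota duty = $39,081.27 × 13% = $5,080.57.
Line duty = $2,972.09 + $5,080.57 = $8,052.66.

$8,052.66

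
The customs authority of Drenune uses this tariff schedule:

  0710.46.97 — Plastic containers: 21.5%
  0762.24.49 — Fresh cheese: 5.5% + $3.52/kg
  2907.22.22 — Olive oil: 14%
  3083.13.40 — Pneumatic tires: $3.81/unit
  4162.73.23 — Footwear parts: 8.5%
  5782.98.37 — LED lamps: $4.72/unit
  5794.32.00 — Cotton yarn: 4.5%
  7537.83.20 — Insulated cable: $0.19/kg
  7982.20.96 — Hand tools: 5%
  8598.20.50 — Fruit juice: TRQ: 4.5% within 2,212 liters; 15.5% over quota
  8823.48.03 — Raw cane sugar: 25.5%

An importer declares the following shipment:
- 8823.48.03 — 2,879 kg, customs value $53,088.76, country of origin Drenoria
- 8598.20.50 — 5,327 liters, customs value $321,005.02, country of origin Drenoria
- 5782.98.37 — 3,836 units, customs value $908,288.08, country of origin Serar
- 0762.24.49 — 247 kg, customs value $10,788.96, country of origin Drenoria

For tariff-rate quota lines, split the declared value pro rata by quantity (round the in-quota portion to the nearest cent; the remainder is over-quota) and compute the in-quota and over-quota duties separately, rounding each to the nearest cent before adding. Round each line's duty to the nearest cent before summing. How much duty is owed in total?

$68,199.69

Line 1 (8823.48.03, Drenoria, 2,879 kg, $53,088.76):
Base rate for 8823.48.03 is 25.5%.
Duty = $53,088.76 × 25.5% = $13,537.63.
Line 2 (8598.20.50, Drenoria, 5,327 liters, $321,005.02):
Code 8598.20.50 is under a tariff-rate quota (threshold 2,212 liters). In-quota: 2,212 liters at 4.5%; over-quota: 3,115 liters at 15.5%.
Pro-rata value split: in-quota = $321,005.02 × 2,212/5,327 = $133,295.12; over-quota = $321,005.02 − $133,295.12 = $187,709.90.
In-quota duty = $133,295.12 × 4.5% = $5,998.28. Over-quota duty = $187,709.90 × 15.5% = $29,095.03.
Line duty = $5,998.28 + $29,095.03 = $35,093.31.
Line 3 (5782.98.37, Serar, 3,836 units, $908,288.08):
Base rate for 5782.98.37 is $4.72/unit.
Duty = 3,836 × $4.72 = $18,105.92.
Line 4 (0762.24.49, Drenoria, 247 kg, $10,788.96):
Base rate for 0762.24.49 is 5.5% + $3.52/kg.
Duty = $10,788.96 × 5.5% + 247 × $3.52 = $1,462.83.
Total = $13,537.63 + $35,093.31 + $18,105.92 + $1,462.83 = $68,199.69.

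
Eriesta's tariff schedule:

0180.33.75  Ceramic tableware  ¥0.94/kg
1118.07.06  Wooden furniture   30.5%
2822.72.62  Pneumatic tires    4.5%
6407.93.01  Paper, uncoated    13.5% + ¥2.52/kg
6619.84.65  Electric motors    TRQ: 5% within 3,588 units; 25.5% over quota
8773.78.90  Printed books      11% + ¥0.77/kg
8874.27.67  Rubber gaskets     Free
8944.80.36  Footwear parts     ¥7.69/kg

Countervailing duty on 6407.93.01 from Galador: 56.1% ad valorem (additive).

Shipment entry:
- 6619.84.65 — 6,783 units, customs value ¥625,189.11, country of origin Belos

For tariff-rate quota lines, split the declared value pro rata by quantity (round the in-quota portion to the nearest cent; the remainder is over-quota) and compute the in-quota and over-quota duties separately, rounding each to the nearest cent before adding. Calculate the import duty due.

¥91,628.50

Line 1 (6619.84.65, Belos, 6,783 units, ¥625,189.11):
Code 6619.84.65 is under a tariff-rate quota (threshold 3,588 units). In-quota: 3,588 units at 5%; over-quota: 3,195 units at 25.5%.
Pro-rata value split: in-quota = ¥625,189.11 × 3,588/6,783 = ¥330,705.96; over-quota = ¥625,189.11 − ¥330,705.96 = ¥294,483.15.
In-quota duty = ¥330,705.96 × 5% = ¥16,535.30. Over-quota duty = ¥294,483.15 × 25.5% = ¥75,093.20.
Line duty = ¥16,535.30 + ¥75,093.20 = ¥91,628.50.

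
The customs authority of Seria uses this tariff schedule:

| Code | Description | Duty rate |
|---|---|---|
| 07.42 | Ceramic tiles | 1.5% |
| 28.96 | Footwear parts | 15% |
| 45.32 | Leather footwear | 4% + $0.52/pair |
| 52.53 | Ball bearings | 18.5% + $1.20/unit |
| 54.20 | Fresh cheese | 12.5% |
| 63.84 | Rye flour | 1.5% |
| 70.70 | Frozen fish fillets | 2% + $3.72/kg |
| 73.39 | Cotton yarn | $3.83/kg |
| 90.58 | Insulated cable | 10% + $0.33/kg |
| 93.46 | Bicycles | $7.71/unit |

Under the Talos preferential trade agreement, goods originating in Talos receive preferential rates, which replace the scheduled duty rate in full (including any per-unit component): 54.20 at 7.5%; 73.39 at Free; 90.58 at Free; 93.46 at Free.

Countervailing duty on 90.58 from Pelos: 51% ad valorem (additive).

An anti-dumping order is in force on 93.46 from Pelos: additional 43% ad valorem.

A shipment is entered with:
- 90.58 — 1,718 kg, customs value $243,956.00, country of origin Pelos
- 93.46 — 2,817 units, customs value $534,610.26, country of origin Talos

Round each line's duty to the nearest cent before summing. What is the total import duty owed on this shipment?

Line 1 (90.58, Pelos, 1,718 kg, $243,956.00):
Base rate for 90.58 is 10% + $0.33/kg.
90.58 has an FTA preferential rate, but origin Pelos is not Talos; base rate stands.
Additional duty on 90.58 from Pelos: +51%. Applied ad valorem rate: 10% + 51% = 61%.
Duty = $243,956.00 × 61% + 1,718 × $0.33 = $149,380.10.
Line 2 (93.46, Talos, 2,817 units, $534,610.26):
Base rate for 93.46 is $7.71/unit.
Origin Talos qualifies under the Seria–Talos agreement and 93.46 is covered: preferential rate Free applies instead.
The additional-duty order on 93.46 targets Pelos, not Talos; it does not apply.
Duty = $534,610.26 × 0% = $0.00.
Total = $149,380.10 + $0.00 = $149,380.10.

$149,380.10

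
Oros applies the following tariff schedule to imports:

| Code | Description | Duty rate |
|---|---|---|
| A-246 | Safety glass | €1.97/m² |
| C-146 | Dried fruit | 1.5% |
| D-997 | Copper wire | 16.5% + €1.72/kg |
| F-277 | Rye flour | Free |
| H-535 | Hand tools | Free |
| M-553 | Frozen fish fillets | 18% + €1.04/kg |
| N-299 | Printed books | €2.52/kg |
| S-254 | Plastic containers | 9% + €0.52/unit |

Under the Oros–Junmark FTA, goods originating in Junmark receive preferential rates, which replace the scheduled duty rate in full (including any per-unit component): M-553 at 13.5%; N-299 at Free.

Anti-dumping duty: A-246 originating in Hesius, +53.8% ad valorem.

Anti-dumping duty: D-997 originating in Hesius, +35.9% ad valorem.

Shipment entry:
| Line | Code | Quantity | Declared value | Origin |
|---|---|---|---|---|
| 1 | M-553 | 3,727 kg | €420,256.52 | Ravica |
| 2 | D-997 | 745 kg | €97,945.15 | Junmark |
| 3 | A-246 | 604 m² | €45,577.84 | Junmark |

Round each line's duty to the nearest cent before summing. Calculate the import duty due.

Line 1 (M-553, Ravica, 3,727 kg, €420,256.52):
Base rate for M-553 is 18% + €1.04/kg.
M-553 has an FTA preferential rate, but origin Ravica is not Junmark; base rate stands.
Duty = €420,256.52 × 18% + 3,727 × €1.04 = €79,522.25.
Line 2 (D-997, Junmark, 745 kg, €97,945.15):
Base rate for D-997 is 16.5% + €1.72/kg.
Origin Junmark is the FTA partner but D-997 is not on the preference list; base rate stands.
The additional-duty order on D-997 targets Hesius, not Junmark; it does not apply.
Duty = €97,945.15 × 16.5% + 745 × €1.72 = €17,442.35.
Line 3 (A-246, Junmark, 604 m², €45,577.84):
Base rate for A-246 is €1.97/m².
Origin Junmark is the FTA partner but A-246 is not on the preference list; base rate stands.
The additional-duty order on A-246 targets Hesius, not Junmark; it does not apply.
Duty = 604 × €1.97 = €1,189.88.
Total = €79,522.25 + €17,442.35 + €1,189.88 = €98,154.48.

€98,154.48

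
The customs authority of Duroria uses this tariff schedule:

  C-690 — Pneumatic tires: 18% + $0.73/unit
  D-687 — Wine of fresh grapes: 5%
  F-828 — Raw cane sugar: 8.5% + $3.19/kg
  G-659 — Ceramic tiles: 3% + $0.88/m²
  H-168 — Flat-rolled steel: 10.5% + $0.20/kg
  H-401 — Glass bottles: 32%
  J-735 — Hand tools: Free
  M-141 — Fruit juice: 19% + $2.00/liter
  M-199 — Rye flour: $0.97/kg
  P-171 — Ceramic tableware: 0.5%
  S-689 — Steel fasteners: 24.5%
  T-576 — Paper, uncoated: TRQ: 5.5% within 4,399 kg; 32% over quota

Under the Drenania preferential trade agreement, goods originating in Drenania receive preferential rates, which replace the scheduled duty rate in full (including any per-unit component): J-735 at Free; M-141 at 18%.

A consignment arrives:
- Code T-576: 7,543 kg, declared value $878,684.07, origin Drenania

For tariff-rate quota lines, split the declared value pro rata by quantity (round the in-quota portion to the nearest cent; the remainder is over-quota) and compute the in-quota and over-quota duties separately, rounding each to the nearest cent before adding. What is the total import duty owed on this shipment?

Line 1 (T-576, Drenania, 7,543 kg, $878,684.07):
Code T-576 is under a tariff-rate quota (threshold 4,399 kg). In-quota: 4,399 kg at 5.5%; over-quota: 3,144 kg at 32%.
Pro-rata value split: in-quota = $878,684.07 × 4,399/7,543 = $512,439.51; over-quota = $878,684.07 − $512,439.51 = $366,244.56.
In-quota duty = $512,439.51 × 5.5% = $28,184.17. Over-quota duty = $366,244.56 × 32% = $117,198.26.
Line duty = $28,184.17 + $117,198.26 = $145,382.43.

$145,382.43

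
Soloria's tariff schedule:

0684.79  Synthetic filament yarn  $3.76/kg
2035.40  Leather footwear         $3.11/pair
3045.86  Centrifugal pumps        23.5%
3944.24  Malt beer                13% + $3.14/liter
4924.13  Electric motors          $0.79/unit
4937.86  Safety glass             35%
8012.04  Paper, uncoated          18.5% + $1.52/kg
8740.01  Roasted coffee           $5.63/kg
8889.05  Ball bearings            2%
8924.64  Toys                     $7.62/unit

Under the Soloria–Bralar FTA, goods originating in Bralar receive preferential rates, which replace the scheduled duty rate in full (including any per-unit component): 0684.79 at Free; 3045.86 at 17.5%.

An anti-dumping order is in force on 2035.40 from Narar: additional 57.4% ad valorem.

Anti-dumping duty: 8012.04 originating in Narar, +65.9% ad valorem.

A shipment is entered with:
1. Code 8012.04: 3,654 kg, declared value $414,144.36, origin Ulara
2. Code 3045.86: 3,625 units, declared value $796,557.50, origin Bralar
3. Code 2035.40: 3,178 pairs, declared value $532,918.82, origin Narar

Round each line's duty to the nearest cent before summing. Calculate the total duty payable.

$537,347.33

Line 1 (8012.04, Ulara, 3,654 kg, $414,144.36):
Base rate for 8012.04 is 18.5% + $1.52/kg.
The additional-duty order on 8012.04 targets Narar, not Ulara; it does not apply.
Duty = $414,144.36 × 18.5% + 3,654 × $1.52 = $82,170.79.
Line 2 (3045.86, Bralar, 3,625 units, $796,557.50):
Base rate for 3045.86 is 23.5%.
Origin Bralar qualifies under the Soloria–Bralar agreement and 3045.86 is covered: preferential rate 17.5% applies instead.
Duty = $796,557.50 × 17.5% = $139,397.56.
Line 3 (2035.40, Narar, 3,178 pairs, $532,918.82):
Base rate for 2035.40 is $3.11/pair.
Additional duty on 2035.40 from Narar: +57.4% ad valorem. Applied ad valorem rate = 57.4%.
Duty = $532,918.82 × 57.4% + 3,178 × $3.11 = $315,778.98.
Total = $82,170.79 + $139,397.56 + $315,778.98 = $537,347.33.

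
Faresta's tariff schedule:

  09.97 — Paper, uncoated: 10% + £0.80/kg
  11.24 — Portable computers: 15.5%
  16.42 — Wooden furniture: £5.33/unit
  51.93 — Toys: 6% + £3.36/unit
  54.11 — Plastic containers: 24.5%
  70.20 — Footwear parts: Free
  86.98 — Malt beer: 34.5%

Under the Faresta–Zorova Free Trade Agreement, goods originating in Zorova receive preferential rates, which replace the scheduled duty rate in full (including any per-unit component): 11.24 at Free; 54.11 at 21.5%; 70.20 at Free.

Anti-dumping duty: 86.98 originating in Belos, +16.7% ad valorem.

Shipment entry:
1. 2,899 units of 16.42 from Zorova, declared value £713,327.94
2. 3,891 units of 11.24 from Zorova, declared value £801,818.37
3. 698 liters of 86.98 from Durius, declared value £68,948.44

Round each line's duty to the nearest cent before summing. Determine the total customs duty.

£39,238.88

Line 1 (16.42, Zorova, 2,899 units, £713,327.94):
Base rate for 16.42 is £5.33/unit.
Origin Zorova is the FTA partner but 16.42 is not on the preference list; base rate stands.
Duty = 2,899 × £5.33 = £15,451.67.
Line 2 (11.24, Zorova, 3,891 units, £801,818.37):
Base rate for 11.24 is 15.5%.
Origin Zorova qualifies under the Faresta–Zorova agreement and 11.24 is covered: preferential rate Free applies instead.
Duty = £801,818.37 × 0% = £0.00.
Line 3 (86.98, Durius, 698 liters, £68,948.44):
Base rate for 86.98 is 34.5%.
The additional-duty order on 86.98 targets Belos, not Durius; it does not apply.
Duty = £68,948.44 × 34.5% = £23,787.21.
Total = £15,451.67 + £0.00 + £23,787.21 = £39,238.88.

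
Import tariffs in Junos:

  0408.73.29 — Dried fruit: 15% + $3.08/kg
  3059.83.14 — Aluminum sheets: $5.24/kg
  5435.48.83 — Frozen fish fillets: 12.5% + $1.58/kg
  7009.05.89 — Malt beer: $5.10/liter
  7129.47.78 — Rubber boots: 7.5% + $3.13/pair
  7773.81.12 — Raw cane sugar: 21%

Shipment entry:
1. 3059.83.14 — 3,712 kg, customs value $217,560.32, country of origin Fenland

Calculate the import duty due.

Line 1 (3059.83.14, Fenland, 3,712 kg, $217,560.32):
Base rate for 3059.83.14 is $5.24/kg.
Duty = 3,712 × $5.24 = $19,450.88.

$19,450.88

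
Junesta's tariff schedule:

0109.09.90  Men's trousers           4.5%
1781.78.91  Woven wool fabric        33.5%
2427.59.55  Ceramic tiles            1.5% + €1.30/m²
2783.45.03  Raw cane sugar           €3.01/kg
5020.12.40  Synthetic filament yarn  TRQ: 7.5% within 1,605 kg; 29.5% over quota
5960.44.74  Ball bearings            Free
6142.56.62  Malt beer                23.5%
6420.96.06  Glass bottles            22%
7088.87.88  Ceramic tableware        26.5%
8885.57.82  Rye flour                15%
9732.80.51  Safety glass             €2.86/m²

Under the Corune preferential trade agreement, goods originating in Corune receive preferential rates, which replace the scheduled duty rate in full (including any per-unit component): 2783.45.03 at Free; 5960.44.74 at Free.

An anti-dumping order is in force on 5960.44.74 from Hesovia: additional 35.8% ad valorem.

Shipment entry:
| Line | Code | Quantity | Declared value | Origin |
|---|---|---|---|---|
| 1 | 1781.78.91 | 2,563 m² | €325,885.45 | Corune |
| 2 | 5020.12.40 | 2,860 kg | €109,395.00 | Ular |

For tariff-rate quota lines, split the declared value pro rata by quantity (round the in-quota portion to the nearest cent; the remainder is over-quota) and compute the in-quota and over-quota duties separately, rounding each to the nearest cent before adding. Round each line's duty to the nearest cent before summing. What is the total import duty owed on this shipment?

€127,937.08

Line 1 (1781.78.91, Corune, 2,563 m², €325,885.45):
Base rate for 1781.78.91 is 33.5%.
Origin Corune is the FTA partner but 1781.78.91 is not on the preference list; base rate stands.
Duty = €325,885.45 × 33.5% = €109,171.63.
Line 2 (5020.12.40, Ular, 2,860 kg, €109,395.00):
Code 5020.12.40 is under a tariff-rate quota (threshold 1,605 kg). In-quota: 1,605 kg at 7.5%; over-quota: 1,255 kg at 29.5%.
Pro-rata value split: in-quota = €109,395.00 × 1,605/2,860 = €61,391.25; over-quota = €109,395.00 − €61,391.25 = €48,003.75.
In-quota duty = €61,391.25 × 7.5% = €4,604.34. Over-quota duty = €48,003.75 × 29.5% = €14,161.11.
Line duty = €4,604.34 + €14,161.11 = €18,765.45.
Total = €109,171.63 + €18,765.45 = €127,937.08.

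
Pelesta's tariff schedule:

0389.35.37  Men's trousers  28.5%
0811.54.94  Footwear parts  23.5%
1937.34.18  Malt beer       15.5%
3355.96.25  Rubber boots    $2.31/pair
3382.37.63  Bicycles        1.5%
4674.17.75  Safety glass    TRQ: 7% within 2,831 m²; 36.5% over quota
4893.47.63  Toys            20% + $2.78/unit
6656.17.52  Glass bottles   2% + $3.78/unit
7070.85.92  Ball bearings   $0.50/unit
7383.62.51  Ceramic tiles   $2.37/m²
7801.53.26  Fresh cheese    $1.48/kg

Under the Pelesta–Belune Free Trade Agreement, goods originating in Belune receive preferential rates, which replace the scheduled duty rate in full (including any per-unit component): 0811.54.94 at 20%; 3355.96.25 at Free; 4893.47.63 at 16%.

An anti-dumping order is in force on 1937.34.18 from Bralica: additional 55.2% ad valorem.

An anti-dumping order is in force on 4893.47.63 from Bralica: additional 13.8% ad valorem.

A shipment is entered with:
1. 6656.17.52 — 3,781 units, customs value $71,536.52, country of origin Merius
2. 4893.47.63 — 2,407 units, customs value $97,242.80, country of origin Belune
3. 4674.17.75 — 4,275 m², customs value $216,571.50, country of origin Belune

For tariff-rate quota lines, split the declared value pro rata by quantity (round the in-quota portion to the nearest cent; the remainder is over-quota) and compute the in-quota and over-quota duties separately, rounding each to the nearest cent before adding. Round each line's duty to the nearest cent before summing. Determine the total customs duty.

Line 1 (6656.17.52, Merius, 3,781 units, $71,536.52):
Base rate for 6656.17.52 is 2% + $3.78/unit.
Duty = $71,536.52 × 2% + 3,781 × $3.78 = $15,722.91.
Line 2 (4893.47.63, Belune, 2,407 units, $97,242.80):
Base rate for 4893.47.63 is 20% + $2.78/unit.
Origin Belune qualifies under the Pelesta–Belune agreement and 4893.47.63 is covered: preferential rate 16% applies instead.
The additional-duty order on 4893.47.63 targets Bralica, not Belune; it does not apply.
Duty = $97,242.80 × 16% = $15,558.85.
Line 3 (4674.17.75, Belune, 4,275 m², $216,571.50):
Code 4674.17.75 is under a tariff-rate quota (threshold 2,831 m²). In-quota: 2,831 m² at 7%; over-quota: 1,444 m² at 36.5%.
Pro-rata value split: in-quota = $216,571.50 × 2,831/4,275 = $143,418.46; over-quota = $216,571.50 − $143,418.46 = $73,153.04.
In-quota duty = $143,418.46 × 7% = $10,039.29. Over-quota duty = $73,153.04 × 36.5% = $26,700.86.
Line duty = $10,039.29 + $26,700.86 = $36,740.15.
Total = $15,722.91 + $15,558.85 + $36,740.15 = $68,021.91.

$68,021.91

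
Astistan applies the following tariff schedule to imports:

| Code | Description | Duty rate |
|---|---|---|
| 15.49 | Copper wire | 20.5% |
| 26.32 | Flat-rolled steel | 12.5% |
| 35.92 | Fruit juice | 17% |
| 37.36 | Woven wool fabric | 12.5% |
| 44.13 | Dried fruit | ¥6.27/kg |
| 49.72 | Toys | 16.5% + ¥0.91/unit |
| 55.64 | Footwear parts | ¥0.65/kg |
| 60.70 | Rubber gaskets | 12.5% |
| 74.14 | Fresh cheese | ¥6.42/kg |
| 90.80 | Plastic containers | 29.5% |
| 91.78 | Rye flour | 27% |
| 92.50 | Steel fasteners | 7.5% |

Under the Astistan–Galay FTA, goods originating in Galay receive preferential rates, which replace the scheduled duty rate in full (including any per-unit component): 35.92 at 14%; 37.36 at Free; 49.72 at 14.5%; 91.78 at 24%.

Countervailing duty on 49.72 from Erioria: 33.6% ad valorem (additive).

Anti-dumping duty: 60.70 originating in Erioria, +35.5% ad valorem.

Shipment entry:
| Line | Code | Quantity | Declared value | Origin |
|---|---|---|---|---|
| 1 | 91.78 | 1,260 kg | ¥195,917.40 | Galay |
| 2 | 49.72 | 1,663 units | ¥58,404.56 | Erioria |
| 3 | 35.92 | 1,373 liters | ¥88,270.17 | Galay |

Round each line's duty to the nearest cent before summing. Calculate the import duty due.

¥90,152.01

Line 1 (91.78, Galay, 1,260 kg, ¥195,917.40):
Base rate for 91.78 is 27%.
Origin Galay qualifies under the Astistan–Galay agreement and 91.78 is covered: preferential rate 24% applies instead.
Duty = ¥195,917.40 × 24% = ¥47,020.18.
Line 2 (49.72, Erioria, 1,663 units, ¥58,404.56):
Base rate for 49.72 is 16.5% + ¥0.91/unit.
49.72 has an FTA preferential rate, but origin Erioria is not Galay; base rate stands.
Additional duty on 49.72 from Erioria: +33.6%. Applied ad valorem rate: 16.5% + 33.6% = 50.1%.
Duty = ¥58,404.56 × 50.1% + 1,663 × ¥0.91 = ¥30,774.01.
Line 3 (35.92, Galay, 1,373 liters, ¥88,270.17):
Base rate for 35.92 is 17%.
Origin Galay qualifies under the Astistan–Galay agreement and 35.92 is covered: preferential rate 14% applies instead.
Duty = ¥88,270.17 × 14% = ¥12,357.82.
Total = ¥47,020.18 + ¥30,774.01 + ¥12,357.82 = ¥90,152.01.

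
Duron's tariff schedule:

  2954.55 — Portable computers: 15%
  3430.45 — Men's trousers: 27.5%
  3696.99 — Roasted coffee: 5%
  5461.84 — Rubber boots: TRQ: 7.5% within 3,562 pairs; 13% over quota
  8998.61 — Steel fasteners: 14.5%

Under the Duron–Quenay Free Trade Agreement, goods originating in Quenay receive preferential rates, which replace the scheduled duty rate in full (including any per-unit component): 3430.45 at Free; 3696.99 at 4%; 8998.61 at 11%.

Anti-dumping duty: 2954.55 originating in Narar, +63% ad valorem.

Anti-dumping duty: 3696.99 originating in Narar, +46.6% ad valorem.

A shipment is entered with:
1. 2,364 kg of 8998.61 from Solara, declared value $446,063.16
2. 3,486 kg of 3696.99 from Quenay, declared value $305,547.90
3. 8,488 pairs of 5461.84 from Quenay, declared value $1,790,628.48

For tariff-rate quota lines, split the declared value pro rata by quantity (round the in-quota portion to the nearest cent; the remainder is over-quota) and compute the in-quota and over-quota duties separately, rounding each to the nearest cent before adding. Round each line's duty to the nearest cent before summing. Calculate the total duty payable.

$268,353.60

Line 1 (8998.61, Solara, 2,364 kg, $446,063.16):
Base rate for 8998.61 is 14.5%.
8998.61 has an FTA preferential rate, but origin Solara is not Quenay; base rate stands.
Duty = $446,063.16 × 14.5% = $64,679.16.
Line 2 (3696.99, Quenay, 3,486 kg, $305,547.90):
Base rate for 3696.99 is 5%.
Origin Quenay qualifies under the Duron–Quenay agreement and 3696.99 is covered: preferential rate 4% applies instead.
The additional-duty order on 3696.99 targets Narar, not Quenay; it does not apply.
Duty = $305,547.90 × 4% = $12,221.92.
Line 3 (5461.84, Quenay, 8,488 pairs, $1,790,628.48):
Code 5461.84 is under a tariff-rate quota (threshold 3,562 pairs). In-quota: 3,562 pairs at 7.5%; over-quota: 4,926 pairs at 13%.
Pro-rata value split: in-quota = $1,790,628.48 × 3,562/8,488 = $751,439.52; over-quota = $1,790,628.48 − $751,439.52 = $1,039,188.96.
In-quota duty = $751,439.52 × 7.5% = $56,357.96. Over-quota duty = $1,039,188.96 × 13% = $135,094.56.
Line duty = $56,357.96 + $135,094.56 = $191,452.52.
Total = $64,679.16 + $12,221.92 + $191,452.52 = $268,353.60.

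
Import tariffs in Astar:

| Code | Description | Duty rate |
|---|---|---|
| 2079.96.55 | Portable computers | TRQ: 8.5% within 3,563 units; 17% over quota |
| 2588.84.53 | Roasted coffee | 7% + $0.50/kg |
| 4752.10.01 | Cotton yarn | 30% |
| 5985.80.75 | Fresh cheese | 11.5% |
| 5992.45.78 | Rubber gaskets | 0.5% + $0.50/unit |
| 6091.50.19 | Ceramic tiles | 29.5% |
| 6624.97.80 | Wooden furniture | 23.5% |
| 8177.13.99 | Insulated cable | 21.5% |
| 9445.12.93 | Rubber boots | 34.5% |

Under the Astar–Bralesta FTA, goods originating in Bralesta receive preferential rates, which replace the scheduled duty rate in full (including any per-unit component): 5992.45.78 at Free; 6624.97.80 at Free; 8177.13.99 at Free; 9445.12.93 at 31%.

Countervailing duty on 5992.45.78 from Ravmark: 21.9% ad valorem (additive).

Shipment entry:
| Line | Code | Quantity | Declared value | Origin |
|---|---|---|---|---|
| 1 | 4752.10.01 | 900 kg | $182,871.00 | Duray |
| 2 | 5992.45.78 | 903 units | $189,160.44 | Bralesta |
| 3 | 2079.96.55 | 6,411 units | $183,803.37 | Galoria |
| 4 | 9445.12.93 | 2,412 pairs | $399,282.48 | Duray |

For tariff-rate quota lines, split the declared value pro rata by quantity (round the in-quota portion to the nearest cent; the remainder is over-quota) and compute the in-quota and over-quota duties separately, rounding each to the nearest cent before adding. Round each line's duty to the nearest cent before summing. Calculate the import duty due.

$215,177.48

Line 1 (4752.10.01, Duray, 900 kg, $182,871.00):
Base rate for 4752.10.01 is 30%.
Duty = $182,871.00 × 30% = $54,861.30.
Line 2 (5992.45.78, Bralesta, 903 units, $189,160.44):
Base rate for 5992.45.78 is 0.5% + $0.50/unit.
Origin Bralesta qualifies under the Astar–Bralesta agreement and 5992.45.78 is covered: preferential rate Free applies instead.
The additional-duty order on 5992.45.78 targets Ravmark, not Bralesta; it does not apply.
Duty = $189,160.44 × 0% = $0.00.
Line 3 (2079.96.55, Galoria, 6,411 units, $183,803.37):
Code 2079.96.55 is under a tariff-rate quota (threshold 3,563 units). In-quota: 3,563 units at 8.5%; over-quota: 2,848 units at 17%.
Pro-rata value split: in-quota = $183,803.37 × 3,563/6,411 = $102,151.21; over-quota = $183,803.37 − $102,151.21 = $81,652.16.
In-quota duty = $102,151.21 × 8.5% = $8,682.85. Over-quota duty = $81,652.16 × 17% = $13,880.87.
Line duty = $8,682.85 + $13,880.87 = $22,563.72.
Line 4 (9445.12.93, Duray, 2,412 pairs, $399,282.48):
Base rate for 9445.12.93 is 34.5%.
9445.12.93 has an FTA preferential rate, but origin Duray is not Bralesta; base rate stands.
Duty = $399,282.48 × 34.5% = $137,752.46.
Total = $54,861.30 + $0.00 + $22,563.72 + $137,752.46 = $215,177.48.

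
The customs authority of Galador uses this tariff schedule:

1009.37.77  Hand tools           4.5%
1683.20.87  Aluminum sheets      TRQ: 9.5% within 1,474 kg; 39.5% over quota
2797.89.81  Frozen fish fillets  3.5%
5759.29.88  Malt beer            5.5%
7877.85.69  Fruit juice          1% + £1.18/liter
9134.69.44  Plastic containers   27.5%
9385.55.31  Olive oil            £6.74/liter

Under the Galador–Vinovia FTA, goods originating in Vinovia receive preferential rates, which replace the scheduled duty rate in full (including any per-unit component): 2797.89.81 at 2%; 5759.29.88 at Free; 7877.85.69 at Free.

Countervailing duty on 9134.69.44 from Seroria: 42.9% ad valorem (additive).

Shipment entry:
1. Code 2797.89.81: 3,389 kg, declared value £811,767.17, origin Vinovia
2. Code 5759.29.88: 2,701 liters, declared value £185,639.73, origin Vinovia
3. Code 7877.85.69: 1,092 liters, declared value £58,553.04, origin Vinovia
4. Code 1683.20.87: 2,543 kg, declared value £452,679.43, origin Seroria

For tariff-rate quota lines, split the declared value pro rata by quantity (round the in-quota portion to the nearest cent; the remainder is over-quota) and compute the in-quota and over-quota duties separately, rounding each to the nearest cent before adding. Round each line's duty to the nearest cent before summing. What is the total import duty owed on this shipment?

£116,327.69

Line 1 (2797.89.81, Vinovia, 3,389 kg, £811,767.17):
Base rate for 2797.89.81 is 3.5%.
Origin Vinovia qualifies under the Galador–Vinovia agreement and 2797.89.81 is covered: preferential rate 2% applies instead.
Duty = £811,767.17 × 2% = £16,235.34.
Line 2 (5759.29.88, Vinovia, 2,701 liters, £185,639.73):
Base rate for 5759.29.88 is 5.5%.
Origin Vinovia qualifies under the Galador–Vinovia agreement and 5759.29.88 is covered: preferential rate Free applies instead.
Duty = £185,639.73 × 0% = £0.00.
Line 3 (7877.85.69, Vinovia, 1,092 liters, £58,553.04):
Base rate for 7877.85.69 is 1% + £1.18/liter.
Origin Vinovia qualifies under the Galador–Vinovia agreement and 7877.85.69 is covered: preferential rate Free applies instead.
Duty = £58,553.04 × 0% = £0.00.
Line 4 (1683.20.87, Seroria, 2,543 kg, £452,679.43):
Code 1683.20.87 is under a tariff-rate quota (threshold 1,474 kg). In-quota: 1,474 kg at 9.5%; over-quota: 1,069 kg at 39.5%.
Pro-rata value split: in-quota = £452,679.43 × 1,474/2,543 = £262,386.74; over-quota = £452,679.43 − £262,386.74 = £190,292.69.
In-quota duty = £262,386.74 × 9.5% = £24,926.74. Over-quota duty = £190,292.69 × 39.5% = £75,165.61.
Line duty = £24,926.74 + £75,165.61 = £100,092.35.
Total = £16,235.34 + £0.00 + £0.00 + £100,092.35 = £116,327.69.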